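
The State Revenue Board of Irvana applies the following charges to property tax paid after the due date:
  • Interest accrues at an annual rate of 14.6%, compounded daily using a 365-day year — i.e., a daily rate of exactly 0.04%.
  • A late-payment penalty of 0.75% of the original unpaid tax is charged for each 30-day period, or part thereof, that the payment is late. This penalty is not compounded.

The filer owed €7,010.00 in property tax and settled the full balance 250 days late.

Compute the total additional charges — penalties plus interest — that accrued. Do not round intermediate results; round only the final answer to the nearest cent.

Penalty periods: ⌈250/30⌉ = 9; penalty = 9 × 0.75% × €7,010.00 = €473.18…
Interest: €7,010.00 × ((1 + 0.0004)^250 − 1) = €7,010.00 × 0.10514882… = €737.0932…
Penalties + interest = €473.1750 + €737.0932… = €1,210.27

€1,210.27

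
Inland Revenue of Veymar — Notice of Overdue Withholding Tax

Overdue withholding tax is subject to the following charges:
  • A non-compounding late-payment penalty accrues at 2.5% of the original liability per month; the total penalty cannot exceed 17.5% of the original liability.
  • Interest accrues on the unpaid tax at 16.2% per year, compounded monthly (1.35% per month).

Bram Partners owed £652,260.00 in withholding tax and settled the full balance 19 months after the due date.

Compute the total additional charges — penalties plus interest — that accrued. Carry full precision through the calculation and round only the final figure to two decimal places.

£303,420.25

Penalty (uncapped): 19 × 2.5% × £652,260.00 = £309,823.50; cap = 17.5% × £652,260.00 = £114,145.50 → penalty = £114,145.50
Interest: £652,260.00 × ((1 + 0.0135)^19 − 1) = £652,260.00 × 0.2901830… = £189,274.7489…
Penalties + interest = £114,145.5000 + £189,274.7489… = £303,420.25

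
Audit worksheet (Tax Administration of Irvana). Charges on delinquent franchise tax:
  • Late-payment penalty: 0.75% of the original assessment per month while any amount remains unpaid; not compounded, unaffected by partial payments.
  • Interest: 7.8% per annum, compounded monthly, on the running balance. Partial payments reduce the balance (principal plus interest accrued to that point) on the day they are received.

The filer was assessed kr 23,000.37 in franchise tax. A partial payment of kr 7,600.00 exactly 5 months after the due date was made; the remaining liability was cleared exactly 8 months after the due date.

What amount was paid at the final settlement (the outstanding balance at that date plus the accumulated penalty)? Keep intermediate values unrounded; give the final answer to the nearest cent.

kr 17,854.81

Monthly rate = 7.8% ÷ 12 = 0.65%
Balance at month 5: kr 23,000.3700 × (1 + 0.0065)^5 = kr 23,757.6631…
After kr 7,600.00 payment: kr 23,757.6631… − kr 7,600.00 = kr 16,157.6631…
Balance at month 8: kr 16,157.6631… × (1 + 0.0065)^3 = kr 16,474.7899…
Penalty: 8 × 0.75% × kr 23,000.37 = kr 1,380.02…
Final settlement = outstanding balance + penalty = kr 16,474.7899… + kr 1,380.02… = kr 17,854.81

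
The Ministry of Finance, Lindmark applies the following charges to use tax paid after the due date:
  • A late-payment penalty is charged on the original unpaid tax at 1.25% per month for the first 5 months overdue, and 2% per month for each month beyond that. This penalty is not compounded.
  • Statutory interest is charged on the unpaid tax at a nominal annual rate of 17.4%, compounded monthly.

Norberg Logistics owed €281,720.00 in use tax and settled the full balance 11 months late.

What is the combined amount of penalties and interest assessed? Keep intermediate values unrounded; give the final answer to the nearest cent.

Penalty, months 1–5: 5 × 1.25% × €281,720.00 = €17,607.50
Penalty, months 6–11: 6 × 2% × €281,720.00 = €33,806.40
Interest (17.4%/yr ÷ 12 = 1.45%/month): €281,720.00 × ((1 + 0.0145)^11 − 1) = €48,337.9856…
Penalties + interest = €51,413.9000 + €48,337.9856… = €99,751.89

€99,751.89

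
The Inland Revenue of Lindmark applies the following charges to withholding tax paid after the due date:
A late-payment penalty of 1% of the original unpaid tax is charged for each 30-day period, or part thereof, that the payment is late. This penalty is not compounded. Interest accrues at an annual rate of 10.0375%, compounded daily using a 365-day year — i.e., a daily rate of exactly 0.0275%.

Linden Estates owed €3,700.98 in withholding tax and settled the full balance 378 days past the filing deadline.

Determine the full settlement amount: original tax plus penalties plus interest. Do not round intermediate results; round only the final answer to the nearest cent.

€4,587.47

Penalty periods: ⌈378/30⌉ = 13; penalty = 13 × 1% × €3,700.98 = €481.13…
Interest: €3,700.98 × ((1 + 0.000275)^378 − 1) = €3,700.98 × 0.10952912… = €405.3651…
Total = €3,700.98 + €481.1274 + €405.3651… = €4,587.47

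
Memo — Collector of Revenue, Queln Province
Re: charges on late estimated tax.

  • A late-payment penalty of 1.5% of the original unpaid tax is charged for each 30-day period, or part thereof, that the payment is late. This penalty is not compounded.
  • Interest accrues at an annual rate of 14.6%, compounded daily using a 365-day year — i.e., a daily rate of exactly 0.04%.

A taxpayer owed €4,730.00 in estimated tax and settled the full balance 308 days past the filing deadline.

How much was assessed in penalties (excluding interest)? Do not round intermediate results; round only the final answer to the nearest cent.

€780.45

Penalty periods: ⌈308/30⌉ = 11; penalty = 11 × 1.5% × €4,730.00 = €780.45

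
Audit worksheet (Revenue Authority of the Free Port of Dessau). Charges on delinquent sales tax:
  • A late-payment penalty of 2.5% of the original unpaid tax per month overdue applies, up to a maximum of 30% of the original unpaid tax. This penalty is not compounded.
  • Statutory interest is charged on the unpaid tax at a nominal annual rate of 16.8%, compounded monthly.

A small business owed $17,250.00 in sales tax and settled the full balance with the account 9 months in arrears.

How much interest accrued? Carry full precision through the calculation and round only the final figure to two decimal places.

$2,299.28

Interest (16.8%/yr ÷ 12 = 1.4%/month): $17,250.00 × ((1 + 0.014)^9 − 1) = $2,299.2767…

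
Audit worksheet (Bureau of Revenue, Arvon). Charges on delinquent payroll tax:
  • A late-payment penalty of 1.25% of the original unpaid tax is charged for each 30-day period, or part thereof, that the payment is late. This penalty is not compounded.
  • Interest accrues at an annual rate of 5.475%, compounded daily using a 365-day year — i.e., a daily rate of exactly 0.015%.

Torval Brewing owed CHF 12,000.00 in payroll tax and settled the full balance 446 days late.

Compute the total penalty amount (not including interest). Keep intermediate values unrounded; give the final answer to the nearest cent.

Penalty periods: ⌈446/30⌉ = 15; penalty = 15 × 1.25% × CHF 12,000.00 = CHF 2,250.00

CHF 2,250.00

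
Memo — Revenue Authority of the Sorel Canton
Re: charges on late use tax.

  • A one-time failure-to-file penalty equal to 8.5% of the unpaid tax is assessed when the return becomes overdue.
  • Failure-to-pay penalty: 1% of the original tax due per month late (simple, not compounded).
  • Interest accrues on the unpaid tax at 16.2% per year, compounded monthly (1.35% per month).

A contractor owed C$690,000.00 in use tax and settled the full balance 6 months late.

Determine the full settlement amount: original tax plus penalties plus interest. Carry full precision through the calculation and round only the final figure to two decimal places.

Failure-to-file penalty: 8.5% × C$690,000.00 = C$58,650.00
Failure-to-pay penalty: 6 × 1% × C$690,000.00 = C$41,400.00
Interest: C$690,000.00 × ((1 + 0.0135)^6 − 1) = C$690,000.00 × 0.0837835… = C$57,810.5863…
Total = C$690,000.00 + C$100,050.0000 + C$57,810.5863… = C$847,860.59

C$847,860.59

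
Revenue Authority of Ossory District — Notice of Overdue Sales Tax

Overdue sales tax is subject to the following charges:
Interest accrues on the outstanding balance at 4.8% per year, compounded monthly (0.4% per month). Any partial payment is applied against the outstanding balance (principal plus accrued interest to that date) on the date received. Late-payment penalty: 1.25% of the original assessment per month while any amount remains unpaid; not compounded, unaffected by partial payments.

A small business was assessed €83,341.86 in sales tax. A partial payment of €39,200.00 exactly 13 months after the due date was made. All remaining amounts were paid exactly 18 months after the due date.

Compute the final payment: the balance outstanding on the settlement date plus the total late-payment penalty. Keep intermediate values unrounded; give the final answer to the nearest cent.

Balance at month 13: €83,341.8600 × (1 + 0.004)^13 = €87,781.1882…
After €39,200.00 payment: €87,781.1882… − €39,200.00 = €48,581.1882…
Balance at month 18: €48,581.1882… × (1 + 0.004)^5 = €49,560.6161…
Penalty: 18 × 1.25% × €83,341.86 = €18,751.92…
Final settlement = outstanding balance + penalty = €49,560.6161… + €18,751.92… = €68,312.53

€68,312.53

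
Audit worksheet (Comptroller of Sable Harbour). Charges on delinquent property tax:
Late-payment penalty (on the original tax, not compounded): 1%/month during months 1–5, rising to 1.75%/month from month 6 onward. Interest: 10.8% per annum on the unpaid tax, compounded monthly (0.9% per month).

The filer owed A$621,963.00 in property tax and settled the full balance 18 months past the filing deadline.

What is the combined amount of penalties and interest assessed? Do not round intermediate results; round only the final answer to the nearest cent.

Penalty, months 1–5: 5 × 1% × A$621,963.00 = A$31,098.15
Penalty, months 6–18: 13 × 1.75% × A$621,963.00 = A$141,496.58…
Interest: A$621,963.00 × ((1 + 0.009)^18 − 1) = A$621,963.00 × 0.1750085… = A$108,848.7847…
Penalties + interest = A$172,594.7325 + A$108,848.7847… = A$281,443.52

A$281,443.52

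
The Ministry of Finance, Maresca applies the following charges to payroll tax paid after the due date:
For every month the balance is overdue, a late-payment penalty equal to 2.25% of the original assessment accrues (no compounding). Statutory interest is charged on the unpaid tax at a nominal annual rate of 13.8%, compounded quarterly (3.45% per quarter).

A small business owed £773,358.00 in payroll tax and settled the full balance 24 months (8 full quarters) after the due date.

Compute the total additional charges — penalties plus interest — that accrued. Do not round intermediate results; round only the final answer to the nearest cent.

Late-payment penalty: 24 × 2.25% × £773,358.00 = £417,613.32
Interest: £773,358.00 × ((1 + 0.0345)^8 − 1) = £773,358.00 × 0.3117285… = £241,077.7420…
Penalties + interest = £417,613.3200 + £241,077.7420… = £658,691.06

£658,691.06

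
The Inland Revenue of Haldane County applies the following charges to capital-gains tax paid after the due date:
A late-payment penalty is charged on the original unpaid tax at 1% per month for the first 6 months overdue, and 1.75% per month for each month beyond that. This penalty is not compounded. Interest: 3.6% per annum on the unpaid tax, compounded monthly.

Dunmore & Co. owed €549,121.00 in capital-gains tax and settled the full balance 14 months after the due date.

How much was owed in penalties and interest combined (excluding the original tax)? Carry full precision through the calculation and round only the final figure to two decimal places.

€133,342.45

Penalty, months 1–6: 6 × 1% × €549,121.00 = €32,947.26
Penalty, months 7–14: 8 × 1.75% × €549,121.00 = €76,876.94
Interest (3.6%/yr ÷ 12 = 0.3%/month): €549,121.00 × ((1 + 0.003)^14 − 1) = €23,518.2537…
Penalties + interest = €109,824.2000 + €23,518.2537… = €133,342.45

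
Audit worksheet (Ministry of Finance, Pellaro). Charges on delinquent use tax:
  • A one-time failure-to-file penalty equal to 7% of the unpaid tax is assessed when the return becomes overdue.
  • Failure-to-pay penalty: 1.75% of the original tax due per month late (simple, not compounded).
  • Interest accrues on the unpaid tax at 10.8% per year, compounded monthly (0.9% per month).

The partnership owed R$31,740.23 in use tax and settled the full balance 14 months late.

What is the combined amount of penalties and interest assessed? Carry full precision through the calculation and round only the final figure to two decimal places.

R$14,240.03

Failure-to-file penalty: 7% × R$31,740.23 = R$2,221.82…
Failure-to-pay penalty = 1.75% × R$31,740.23 × 14 mo = R$7,776.36…
Interest: R$31,740.23 × ((1 + 0.009)^14 − 1) = R$31,740.23 × 0.1336430… = R$4,241.8609…
Penalties + interest = R$9,998.1725… + R$4,241.8609… = R$14,240.03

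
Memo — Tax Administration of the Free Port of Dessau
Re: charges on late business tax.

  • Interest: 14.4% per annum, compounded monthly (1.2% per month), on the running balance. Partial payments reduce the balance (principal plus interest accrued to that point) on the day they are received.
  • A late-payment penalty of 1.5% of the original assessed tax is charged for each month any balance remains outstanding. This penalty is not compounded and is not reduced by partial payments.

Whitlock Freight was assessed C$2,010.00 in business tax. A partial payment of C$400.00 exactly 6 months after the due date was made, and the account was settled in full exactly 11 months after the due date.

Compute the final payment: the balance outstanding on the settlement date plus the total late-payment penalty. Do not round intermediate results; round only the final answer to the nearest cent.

Balance at month 6: C$2,010.0000 × (1 + 0.012)^6 = C$2,159.1317…
After C$400.00 payment: C$2,159.1317… − C$400.00 = C$1,759.1317…
Balance at month 11: C$1,759.1317… × (1 + 0.012)^5 = C$1,867.2433…
Penalty: 11 × 1.5% × C$2,010.00 = C$331.65
Final settlement = outstanding balance + penalty = C$1,867.2433… + C$331.65 = C$2,198.89

C$2,198.89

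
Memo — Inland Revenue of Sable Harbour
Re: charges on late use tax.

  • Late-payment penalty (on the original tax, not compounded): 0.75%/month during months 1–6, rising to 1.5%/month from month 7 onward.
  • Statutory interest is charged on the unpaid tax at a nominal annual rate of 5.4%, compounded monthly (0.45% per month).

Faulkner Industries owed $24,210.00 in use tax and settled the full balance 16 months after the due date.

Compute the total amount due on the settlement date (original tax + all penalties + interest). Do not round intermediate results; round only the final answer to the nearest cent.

$30,734.15

Penalty, months 1–6: 6 × 0.75% × $24,210.00 = $1,089.45
Penalty, months 7–16: 10 × 1.5% × $24,210.00 = $3,631.50
Interest: $24,210.00 × ((1 + 0.0045)^16 − 1) = $24,210.00 × 0.0744818… = $1,803.2040…
Total = $24,210.00 + $4,720.9500 + $1,803.2040… = $30,734.15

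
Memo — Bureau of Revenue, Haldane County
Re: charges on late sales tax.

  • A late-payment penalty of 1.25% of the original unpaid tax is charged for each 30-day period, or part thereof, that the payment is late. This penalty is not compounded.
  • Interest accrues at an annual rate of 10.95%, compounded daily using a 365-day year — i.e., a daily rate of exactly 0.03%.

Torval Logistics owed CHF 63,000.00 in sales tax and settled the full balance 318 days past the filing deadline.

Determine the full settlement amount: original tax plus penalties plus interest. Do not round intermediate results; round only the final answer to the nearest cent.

CHF 77,967.73

Penalty periods: ⌈318/30⌉ = 11; penalty = 11 × 1.25% × CHF 63,000.00 = CHF 8,662.50
Interest: CHF 63,000.00 × ((1 + 0.0003)^318 − 1) = CHF 63,000.00 × 0.10008307… = CHF 6,305.2333…
Total = CHF 63,000.00 + CHF 8,662.5000 + CHF 6,305.2333… = CHF 77,967.73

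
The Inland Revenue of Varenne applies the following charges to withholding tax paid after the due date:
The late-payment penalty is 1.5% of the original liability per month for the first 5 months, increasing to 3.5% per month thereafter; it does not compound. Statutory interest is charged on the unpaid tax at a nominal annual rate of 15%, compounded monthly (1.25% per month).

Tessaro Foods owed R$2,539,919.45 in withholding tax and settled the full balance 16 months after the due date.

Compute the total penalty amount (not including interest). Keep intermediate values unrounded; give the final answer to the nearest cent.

R$1,168,362.95

Penalty, months 1–5: 5 × 1.5% × R$2,539,919.45 = R$190,493.96…
Penalty, months 6–16: 11 × 3.5% × R$2,539,919.45 = R$977,868.99…
Total penalty = R$190,493.96… + R$977,868.99… = R$1,168,362.95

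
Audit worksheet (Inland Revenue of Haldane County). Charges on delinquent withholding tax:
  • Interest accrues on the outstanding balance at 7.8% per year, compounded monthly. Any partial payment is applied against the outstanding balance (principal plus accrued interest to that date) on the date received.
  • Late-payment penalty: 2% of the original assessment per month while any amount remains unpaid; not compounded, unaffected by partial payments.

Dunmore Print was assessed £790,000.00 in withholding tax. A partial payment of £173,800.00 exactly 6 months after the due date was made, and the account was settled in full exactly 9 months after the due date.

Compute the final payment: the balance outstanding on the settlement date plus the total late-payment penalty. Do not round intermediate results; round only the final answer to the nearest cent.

£802,423.82

Monthly rate = 7.8% ÷ 12 = 0.65%
Balance at month 6: £790,000.0000 × (1 + 0.0065)^6 = £821,315.0228…
After £173,800.00 payment: £821,315.0228… − £173,800.00 = £647,515.0228…
Balance at month 9: £647,515.0228… × (1 + 0.0065)^3 = £660,223.8161…
Penalty: 9 × 2% × £790,000.00 = £142,200.00
Final settlement = outstanding balance + penalty = £660,223.8161… + £142,200.00 = £802,423.82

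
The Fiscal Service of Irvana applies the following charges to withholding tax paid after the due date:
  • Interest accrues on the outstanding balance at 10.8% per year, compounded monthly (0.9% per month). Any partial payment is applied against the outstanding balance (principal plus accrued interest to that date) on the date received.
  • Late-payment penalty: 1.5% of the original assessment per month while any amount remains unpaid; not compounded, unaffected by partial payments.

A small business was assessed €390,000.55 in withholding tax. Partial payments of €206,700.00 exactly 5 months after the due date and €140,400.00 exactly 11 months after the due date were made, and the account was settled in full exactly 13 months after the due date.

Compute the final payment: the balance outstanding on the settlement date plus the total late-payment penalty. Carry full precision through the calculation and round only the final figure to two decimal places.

Balance at month 5: €390,000.5500 × (1 + 0.009)^5 = €407,869.3311…
After €206,700.00 payment: €407,869.3311… − €206,700.00 = €201,169.3311…
Balance at month 11: €201,169.3311… × (1 + 0.009)^6 = €212,279.8487…
After €140,400.00 payment: €212,279.8487… − €140,400.00 = €71,879.8487…
Balance at month 13: €71,879.8487… × (1 + 0.009)^2 = €73,179.5082…
Penalty: 13 × 1.5% × €390,000.55 = €76,050.11…
Final settlement = outstanding balance + penalty = €73,179.5082… + €76,050.11… = €149,229.62

€149,229.62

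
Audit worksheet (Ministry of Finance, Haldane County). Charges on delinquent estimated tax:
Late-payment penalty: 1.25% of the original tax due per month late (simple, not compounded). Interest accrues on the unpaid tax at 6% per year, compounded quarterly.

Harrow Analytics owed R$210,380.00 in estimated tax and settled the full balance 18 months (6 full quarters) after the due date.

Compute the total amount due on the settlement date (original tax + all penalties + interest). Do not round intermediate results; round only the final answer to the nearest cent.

R$277,374.09

Late-payment penalty = 1.25% × R$210,380.00 × 18 mo = R$47,335.50
Interest (6%/yr ÷ 4 = 1.5%/quarter): R$210,380.00 × ((1 + 0.015)^6 − 1) = R$19,658.5939…
Total = R$210,380.00 + R$47,335.5000 + R$19,658.5939… = R$277,374.09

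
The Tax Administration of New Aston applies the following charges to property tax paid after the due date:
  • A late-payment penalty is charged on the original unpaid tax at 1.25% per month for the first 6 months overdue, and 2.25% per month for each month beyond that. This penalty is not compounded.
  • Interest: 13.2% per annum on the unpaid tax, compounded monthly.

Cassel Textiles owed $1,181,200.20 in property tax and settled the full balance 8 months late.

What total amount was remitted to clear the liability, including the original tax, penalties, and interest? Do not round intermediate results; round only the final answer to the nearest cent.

Penalty, months 1–6: 6 × 1.25% × $1,181,200.20 = $88,590.02…
Penalty, months 7–8: 2 × 2.25% × $1,181,200.20 = $53,154.01…
Interest (13.2%/yr ÷ 12 = 1.1%/month): $1,181,200.20 × ((1 + 0.011)^8 − 1) = $108,036.7871…
Total = $1,181,200.20 + $141,744.0240 + $108,036.7871… = $1,430,981.01

$1,430,981.01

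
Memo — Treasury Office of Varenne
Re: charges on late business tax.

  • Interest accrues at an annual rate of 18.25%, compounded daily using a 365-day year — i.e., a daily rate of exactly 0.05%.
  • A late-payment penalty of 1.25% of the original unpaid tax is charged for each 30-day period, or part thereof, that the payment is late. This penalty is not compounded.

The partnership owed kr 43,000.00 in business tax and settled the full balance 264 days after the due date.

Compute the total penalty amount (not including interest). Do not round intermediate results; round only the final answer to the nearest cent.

kr 4,837.50

Penalty periods: ⌈264/30⌉ = 9; penalty = 9 × 1.25% × kr 43,000.00 = kr 4,837.50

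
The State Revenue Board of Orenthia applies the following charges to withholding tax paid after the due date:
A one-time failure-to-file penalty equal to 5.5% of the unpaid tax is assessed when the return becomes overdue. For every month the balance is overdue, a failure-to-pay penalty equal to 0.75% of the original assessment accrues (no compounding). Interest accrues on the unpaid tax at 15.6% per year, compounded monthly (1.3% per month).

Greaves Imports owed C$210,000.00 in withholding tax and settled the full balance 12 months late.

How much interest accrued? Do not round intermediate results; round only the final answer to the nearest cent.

C$35,206.87

Interest: C$210,000.00 × ((1 + 0.013)^12 − 1) = C$210,000.00 × 0.1676518… = C$35,206.8730…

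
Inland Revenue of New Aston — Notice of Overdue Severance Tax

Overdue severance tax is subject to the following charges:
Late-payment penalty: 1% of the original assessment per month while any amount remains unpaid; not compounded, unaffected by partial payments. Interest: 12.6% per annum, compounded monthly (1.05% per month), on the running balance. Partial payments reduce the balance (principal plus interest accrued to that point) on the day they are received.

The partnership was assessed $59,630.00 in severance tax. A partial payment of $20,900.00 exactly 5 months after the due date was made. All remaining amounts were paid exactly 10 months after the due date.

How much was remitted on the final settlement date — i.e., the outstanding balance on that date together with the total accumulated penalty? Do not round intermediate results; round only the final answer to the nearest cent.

$50,137.89

Balance at month 5: $59,630.0000 × (1 + 0.0105)^5 = $62,827.0110…
After $20,900.00 payment: $62,827.0110… − $20,900.00 = $41,927.0110…
Balance at month 10: $41,927.0110… × (1 + 0.0105)^5 = $44,174.8915…
Penalty: 10 × 1% × $59,630.00 = $5,963.00
Final settlement = outstanding balance + penalty = $44,174.8915… + $5,963.00 = $50,137.89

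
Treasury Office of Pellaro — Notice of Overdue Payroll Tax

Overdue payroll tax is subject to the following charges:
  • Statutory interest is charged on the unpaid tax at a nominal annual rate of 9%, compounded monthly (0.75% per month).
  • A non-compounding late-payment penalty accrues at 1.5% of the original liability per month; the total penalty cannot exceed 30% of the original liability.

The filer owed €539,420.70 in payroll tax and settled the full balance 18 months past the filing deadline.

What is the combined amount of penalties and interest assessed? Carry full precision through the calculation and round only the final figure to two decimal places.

Penalty: 18 × 1.5% × €539,420.70 = €145,643.59… (below the 30% cap of €161,826.21)
Interest: €539,420.70 × ((1 + 0.0075)^18 − 1) = €539,420.70 × 0.1439604… = €77,655.2136…
Penalties + interest = €145,643.5890 + €77,655.2136… = €223,298.80

€223,298.80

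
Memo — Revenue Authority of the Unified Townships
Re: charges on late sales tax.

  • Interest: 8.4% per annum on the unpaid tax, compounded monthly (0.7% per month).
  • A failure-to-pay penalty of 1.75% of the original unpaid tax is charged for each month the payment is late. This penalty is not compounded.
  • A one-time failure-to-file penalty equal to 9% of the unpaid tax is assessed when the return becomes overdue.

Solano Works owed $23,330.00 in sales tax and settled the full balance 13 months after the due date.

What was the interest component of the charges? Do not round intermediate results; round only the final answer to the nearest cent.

Interest: $23,330.00 × ((1 + 0.007)^13 − 1) = $23,330.00 × 0.0949218… = $2,214.5264…

$2,214.53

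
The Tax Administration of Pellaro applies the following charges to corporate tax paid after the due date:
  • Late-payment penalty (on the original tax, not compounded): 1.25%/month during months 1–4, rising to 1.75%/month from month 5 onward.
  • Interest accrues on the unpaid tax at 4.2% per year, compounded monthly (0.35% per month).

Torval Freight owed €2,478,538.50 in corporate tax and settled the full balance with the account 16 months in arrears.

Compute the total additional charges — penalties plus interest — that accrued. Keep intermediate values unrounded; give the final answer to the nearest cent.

€786,921.81

Penalty, months 1–4: 4 × 1.25% × €2,478,538.50 = €123,926.93…
Penalty, months 5–16: 12 × 1.75% × €2,478,538.50 = €520,493.09…
Interest: €2,478,538.50 × ((1 + 0.0035)^16 − 1) = €2,478,538.50 × 0.0574943… = €142,501.8000…
Penalties + interest = €644,420.0100 + €142,501.8000… = €786,921.81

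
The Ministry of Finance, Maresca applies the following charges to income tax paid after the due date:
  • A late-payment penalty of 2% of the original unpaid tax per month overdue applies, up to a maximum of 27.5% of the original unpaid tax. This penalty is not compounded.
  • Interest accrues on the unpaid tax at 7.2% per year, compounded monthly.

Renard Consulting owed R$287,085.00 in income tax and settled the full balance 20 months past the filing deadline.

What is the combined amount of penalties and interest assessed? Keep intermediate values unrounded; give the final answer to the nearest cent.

R$115,434.77

Penalty (uncapped): 20 × 2% × R$287,085.00 = R$114,834.00; cap = 27.5% × R$287,085.00 = R$78,948.38… → penalty = R$78,948.38…
Interest (7.2%/yr ÷ 12 = 0.6%/month): R$287,085.00 × ((1 + 0.006)^20 − 1) = R$36,486.3910…
Penalties + interest = R$78,948.3750 + R$36,486.3910… = R$115,434.77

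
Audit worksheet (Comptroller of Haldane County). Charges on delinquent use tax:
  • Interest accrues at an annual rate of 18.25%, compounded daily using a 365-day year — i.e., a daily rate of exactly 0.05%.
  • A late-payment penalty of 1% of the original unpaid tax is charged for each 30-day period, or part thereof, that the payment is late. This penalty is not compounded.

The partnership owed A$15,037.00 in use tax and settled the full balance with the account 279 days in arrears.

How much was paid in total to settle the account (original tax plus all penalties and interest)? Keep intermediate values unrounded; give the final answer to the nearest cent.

Penalty periods: ⌈279/30⌉ = 10; penalty = 10 × 1% × A$15,037.00 = A$1,503.70
Interest: A$15,037.00 × ((1 + 0.0005)^279 − 1) = A$15,037.00 × 0.14965872… = A$2,250.4182…
Total = A$15,037.00 + A$1,503.7000 + A$2,250.4182… = A$18,791.12

A$18,791.12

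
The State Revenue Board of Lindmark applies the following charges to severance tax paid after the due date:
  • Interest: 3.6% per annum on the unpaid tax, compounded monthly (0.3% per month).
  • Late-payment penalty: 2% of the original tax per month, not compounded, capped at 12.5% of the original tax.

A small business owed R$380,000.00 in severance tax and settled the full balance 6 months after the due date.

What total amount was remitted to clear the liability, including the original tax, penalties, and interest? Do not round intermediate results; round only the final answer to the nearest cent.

Penalty: 6 × 2% × R$380,000.00 = R$45,600.00 (below the 12.5% cap of R$47,500.00)
Interest: R$380,000.00 × ((1 + 0.003)^6 − 1) = R$380,000.00 × 0.0181355… = R$6,891.5057…
Total = R$380,000.00 + R$45,600.0000 + R$6,891.5057… = R$432,491.51

R$432,491.51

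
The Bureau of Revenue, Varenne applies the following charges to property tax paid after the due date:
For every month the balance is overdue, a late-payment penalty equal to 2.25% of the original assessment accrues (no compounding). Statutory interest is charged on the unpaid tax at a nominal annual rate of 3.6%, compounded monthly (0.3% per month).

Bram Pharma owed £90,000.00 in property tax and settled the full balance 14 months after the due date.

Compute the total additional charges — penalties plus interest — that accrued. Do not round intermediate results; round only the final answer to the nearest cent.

£32,204.60

Late-payment penalty = 2.25% × £90,000.00 × 14 mo = £28,350.00
Interest: £90,000.00 × ((1 + 0.003)^14 − 1) = £90,000.00 × 0.0428289… = £3,854.6019…
Penalties + interest = £28,350.0000 + £3,854.6019… = £32,204.60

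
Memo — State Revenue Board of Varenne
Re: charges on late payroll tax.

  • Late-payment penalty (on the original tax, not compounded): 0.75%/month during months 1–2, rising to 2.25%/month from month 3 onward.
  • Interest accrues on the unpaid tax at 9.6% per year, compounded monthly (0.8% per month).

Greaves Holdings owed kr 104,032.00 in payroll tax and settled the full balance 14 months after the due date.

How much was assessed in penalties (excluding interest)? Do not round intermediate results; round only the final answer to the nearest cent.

Penalty, months 1–2: 2 × 0.75% × kr 104,032.00 = kr 1,560.48
Penalty, months 3–14: 12 × 2.25% × kr 104,032.00 = kr 28,088.64
Total penalty = kr 1,560.48 + kr 28,088.64 = kr 29,649.12

kr 29,649.12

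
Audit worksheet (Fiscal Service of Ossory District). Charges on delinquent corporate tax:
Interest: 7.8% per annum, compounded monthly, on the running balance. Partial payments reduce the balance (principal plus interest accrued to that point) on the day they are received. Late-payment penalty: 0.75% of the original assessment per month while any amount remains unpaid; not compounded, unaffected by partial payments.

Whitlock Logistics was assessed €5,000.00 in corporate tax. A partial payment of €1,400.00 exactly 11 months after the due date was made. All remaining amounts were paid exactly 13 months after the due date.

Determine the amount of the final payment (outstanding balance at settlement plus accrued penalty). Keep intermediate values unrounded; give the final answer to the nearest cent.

Monthly rate = 7.8% ÷ 12 = 0.65%
Balance at month 11: €5,000.0000 × (1 + 0.0065)^11 = €5,369.3483…
After €1,400.00 payment: €5,369.3483… − €1,400.00 = €3,969.3483…
Balance at month 13: €3,969.3483… × (1 + 0.0065)^2 = €4,021.1175…
Penalty: 13 × 0.75% × €5,000.00 = €487.50
Final settlement = outstanding balance + penalty = €4,021.1175… + €487.50 = €4,508.62

€4,508.62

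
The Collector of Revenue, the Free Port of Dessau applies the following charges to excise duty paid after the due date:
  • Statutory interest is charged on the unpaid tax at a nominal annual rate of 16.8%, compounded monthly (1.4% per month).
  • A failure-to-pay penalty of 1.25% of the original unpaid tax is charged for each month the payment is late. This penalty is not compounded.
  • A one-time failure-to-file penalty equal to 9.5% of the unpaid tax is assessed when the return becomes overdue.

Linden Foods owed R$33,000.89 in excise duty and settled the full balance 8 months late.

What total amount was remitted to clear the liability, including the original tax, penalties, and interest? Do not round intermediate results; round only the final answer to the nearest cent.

R$43,318.43

Failure-to-file penalty: 9.5% × R$33,000.89 = R$3,135.08…
Failure-to-pay penalty = 1.25% × R$33,000.89 × 8 mo = R$3,300.09…
Interest: R$33,000.89 × ((1 + 0.014)^8 − 1) = R$33,000.89 × 0.1176444… = R$3,882.3694…
Total = R$33,000.89 + R$6,435.1736… + R$3,882.3694… = R$43,318.43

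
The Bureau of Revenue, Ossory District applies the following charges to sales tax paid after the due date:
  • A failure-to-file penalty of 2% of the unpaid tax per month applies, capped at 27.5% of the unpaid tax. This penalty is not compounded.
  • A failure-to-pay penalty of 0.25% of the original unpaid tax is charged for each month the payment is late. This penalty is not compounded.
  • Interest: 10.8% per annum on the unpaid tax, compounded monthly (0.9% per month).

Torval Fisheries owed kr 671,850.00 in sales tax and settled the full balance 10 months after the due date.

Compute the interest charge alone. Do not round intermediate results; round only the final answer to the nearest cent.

kr 62,975.10

Interest: kr 671,850.00 × ((1 + 0.009)^10 − 1) = kr 671,850.00 × 0.0937339… = kr 62,975.1024…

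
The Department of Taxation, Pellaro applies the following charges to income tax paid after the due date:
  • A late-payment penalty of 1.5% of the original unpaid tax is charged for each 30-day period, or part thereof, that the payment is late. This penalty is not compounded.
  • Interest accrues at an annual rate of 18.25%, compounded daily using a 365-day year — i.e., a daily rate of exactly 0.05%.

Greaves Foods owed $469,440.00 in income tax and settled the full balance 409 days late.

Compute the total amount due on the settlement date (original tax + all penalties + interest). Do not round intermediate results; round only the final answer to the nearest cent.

Penalty periods: ⌈409/30⌉ = 14; penalty = 14 × 1.5% × $469,440.00 = $98,582.40
Interest: $469,440.00 × ((1 + 0.0005)^409 − 1) = $469,440.00 × 0.22684875… = $106,491.8784…
Total = $469,440.00 + $98,582.4000 + $106,491.8784… = $674,514.28

$674,514.28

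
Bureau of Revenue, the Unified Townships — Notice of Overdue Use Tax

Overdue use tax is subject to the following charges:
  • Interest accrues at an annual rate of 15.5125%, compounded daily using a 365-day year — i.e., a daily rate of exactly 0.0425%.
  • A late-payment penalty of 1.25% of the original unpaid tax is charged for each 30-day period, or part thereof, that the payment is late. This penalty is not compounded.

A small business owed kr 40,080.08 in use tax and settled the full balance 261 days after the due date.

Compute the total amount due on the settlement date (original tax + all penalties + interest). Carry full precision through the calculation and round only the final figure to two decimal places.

kr 49,289.87

Penalty periods: ⌈261/30⌉ = 9; penalty = 9 × 1.25% × kr 40,080.08 = kr 4,509.01…
Interest: kr 40,080.08 × ((1 + 0.000425)^261 − 1) = kr 40,080.08 × 0.11728478… = kr 4,700.7832…
Total = kr 40,080.08 + kr 4,509.0090 + kr 4,700.7832… = kr 49,289.87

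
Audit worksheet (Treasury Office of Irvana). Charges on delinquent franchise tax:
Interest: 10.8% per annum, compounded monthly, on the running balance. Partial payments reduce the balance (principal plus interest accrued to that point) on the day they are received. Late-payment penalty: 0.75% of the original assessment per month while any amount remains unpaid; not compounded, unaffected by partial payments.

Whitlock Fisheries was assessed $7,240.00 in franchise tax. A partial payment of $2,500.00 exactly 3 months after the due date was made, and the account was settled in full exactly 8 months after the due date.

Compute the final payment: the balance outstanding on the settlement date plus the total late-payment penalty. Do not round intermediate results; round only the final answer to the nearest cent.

$5,597.86

Monthly rate = 10.8% ÷ 12 = 0.9%
Balance at month 3: $7,240.0000 × (1 + 0.009)^3 = $7,437.2446…
After $2,500.00 payment: $7,437.2446… − $2,500.00 = $4,937.2446…
Balance at month 8: $4,937.2446… × (1 + 0.009)^5 = $5,163.4559…
Penalty: 8 × 0.75% × $7,240.00 = $434.40
Final settlement = outstanding balance + penalty = $5,163.4559… + $434.40 = $5,597.86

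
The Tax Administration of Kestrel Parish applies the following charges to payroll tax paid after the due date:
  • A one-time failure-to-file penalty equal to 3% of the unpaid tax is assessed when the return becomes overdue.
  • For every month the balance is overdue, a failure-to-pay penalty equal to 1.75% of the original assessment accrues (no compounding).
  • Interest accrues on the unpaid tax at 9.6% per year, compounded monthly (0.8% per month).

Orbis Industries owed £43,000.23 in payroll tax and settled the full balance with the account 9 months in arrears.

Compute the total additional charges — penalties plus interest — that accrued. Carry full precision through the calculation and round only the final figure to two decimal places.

£11,259.50

Failure-to-file penalty: 3% × £43,000.23 = £1,290.01…
Failure-to-pay penalty: 9 × 1.75% × £43,000.23 = £6,772.54…
Interest: £43,000.23 × ((1 + 0.008)^9 − 1) = £43,000.23 × 0.0743475… = £3,196.9608…
Penalties + interest = £8,062.5431… + £3,196.9608… = £11,259.50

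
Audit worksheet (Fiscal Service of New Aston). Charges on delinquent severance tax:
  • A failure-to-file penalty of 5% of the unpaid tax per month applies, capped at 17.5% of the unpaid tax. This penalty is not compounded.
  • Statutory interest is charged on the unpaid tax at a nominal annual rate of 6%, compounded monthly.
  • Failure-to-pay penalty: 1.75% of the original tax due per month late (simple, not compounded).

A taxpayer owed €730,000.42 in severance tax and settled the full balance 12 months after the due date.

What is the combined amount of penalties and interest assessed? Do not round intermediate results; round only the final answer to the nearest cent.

€326,074.99

Failure-to-file: 12 × 5% × €730,000.42 = €438,000.25…, capped at 17.5% × €730,000.42 = €127,750.07…
Failure-to-pay penalty = 1.75% × €730,000.42 × 12 mo = €153,300.09…
Interest (6%/yr ÷ 12 = 0.5%/month): €730,000.42 × ((1 + 0.005)^12 − 1) = €45,024.8286…
Penalties + interest = €281,050.1617 + €45,024.8286… = €326,074.99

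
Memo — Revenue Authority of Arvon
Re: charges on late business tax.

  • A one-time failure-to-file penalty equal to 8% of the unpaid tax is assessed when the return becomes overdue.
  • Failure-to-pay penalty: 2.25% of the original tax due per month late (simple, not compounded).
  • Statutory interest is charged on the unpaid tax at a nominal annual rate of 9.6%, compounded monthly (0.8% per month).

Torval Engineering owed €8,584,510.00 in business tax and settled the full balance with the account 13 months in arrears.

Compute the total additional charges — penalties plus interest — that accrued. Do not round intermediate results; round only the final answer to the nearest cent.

Failure-to-file penalty: 8% × €8,584,510.00 = €686,760.80
Failure-to-pay penalty = 2.25% × €8,584,510.00 × 13 mo = €2,510,969.18…
Interest: €8,584,510.00 × ((1 + 0.008)^13 − 1) = €8,584,510.00 × 0.1091414… = €936,925.4677…
Penalties + interest = €3,197,729.9750 + €936,925.4677… = €4,134,655.44

€4,134,655.44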